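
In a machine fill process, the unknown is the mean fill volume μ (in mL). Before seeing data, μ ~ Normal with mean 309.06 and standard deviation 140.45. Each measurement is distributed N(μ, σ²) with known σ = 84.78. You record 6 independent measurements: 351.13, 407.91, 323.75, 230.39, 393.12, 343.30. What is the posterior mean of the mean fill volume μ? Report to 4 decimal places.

For Normal data with known variance σ², a Normal(μ₀, σ₀²) prior on μ is conjugate. Posterior precision = 1/σ₀² + n/σ²; posterior mean is the precision-weighted average of μ₀ and x̄.
Σxᵢ = 351.13 + 407.91 + 323.75 + 230.39 + 393.12 + 343.30 = 2049.6, so n·x̄ = 2049.6.
σ₀² = 140.45² = 19726.2025, σ² = 84.78² = 7187.6484; σ² + n·σ₀² = 7187.6484 + 6·19726.2025 = 125544.8634.
Posterior mean = (μ₀/σ₀² + n·x̄/σ²)/(1/σ₀² + n/σ²) = (σ²·μ₀ + σ₀²·n·x̄)/(σ² + n·σ₀²) = (7187.6484·309.06 + 19726.2025·2049.6)/125544.8634 = 42652239.258504/125544.8634 = 339.7370.

339.7370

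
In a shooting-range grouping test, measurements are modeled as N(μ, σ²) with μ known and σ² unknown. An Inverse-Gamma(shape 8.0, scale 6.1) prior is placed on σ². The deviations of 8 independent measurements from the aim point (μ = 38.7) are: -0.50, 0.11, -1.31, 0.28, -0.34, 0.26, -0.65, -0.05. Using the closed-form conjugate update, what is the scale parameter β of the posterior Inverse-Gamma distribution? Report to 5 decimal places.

7.43240

With known mean μ and an Inverse-Gamma(α, β) prior on σ², the Normal likelihood is conjugate: posterior is Inv-Gamma(α + n/2, β + Σ(xᵢ−μ)²/2).
Σ(xᵢ−μ)² = (-0.50)² + (0.11)² + (-1.31)² + (0.28)² + (-0.34)² + (0.26)² + (-0.65)² + (-0.05)² = 2.6648.
Posterior: Inv-Gamma(8.0 + 8/2, 6.1 + 2.6648/2) = Inv-Gamma(12.00, 7.43240).
Posterior β = 7.43240.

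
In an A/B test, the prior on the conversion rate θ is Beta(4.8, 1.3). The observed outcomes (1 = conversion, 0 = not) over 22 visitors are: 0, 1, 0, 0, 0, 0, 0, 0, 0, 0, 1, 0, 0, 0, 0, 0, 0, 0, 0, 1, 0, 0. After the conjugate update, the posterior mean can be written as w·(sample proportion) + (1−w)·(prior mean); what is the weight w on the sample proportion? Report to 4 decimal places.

0.7829

The Beta prior is conjugate to a Binomial/Bernoulli likelihood; the update adds successes to α and failures to β.
Posterior mean = (α₀+k)/(α₀+β₀+n) = [n/(α₀+β₀+n)]·(k/n) + [(α₀+β₀)/(α₀+β₀+n)]·α₀/(α₀+β₀), so only n and the prior enter the weight.
The weight on the data is w = n/(α₀+β₀+n) = 22/(4.8+1.3+22) = 22/28.1 = 0.7829.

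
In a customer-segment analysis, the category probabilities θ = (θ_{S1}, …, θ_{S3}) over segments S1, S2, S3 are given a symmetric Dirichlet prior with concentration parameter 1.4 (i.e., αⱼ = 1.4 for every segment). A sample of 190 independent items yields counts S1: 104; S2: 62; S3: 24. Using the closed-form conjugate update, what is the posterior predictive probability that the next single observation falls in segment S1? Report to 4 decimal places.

The Dirichlet prior is conjugate to the Multinomial likelihood: each posterior αⱼ = prior αⱼ + observed count nⱼ.
Posterior concentration: (105.4, 63.4, 25.4), total = 194.2.
P(next = S1 | data) = α_{S1}/Σα = 0.5427.

0.5427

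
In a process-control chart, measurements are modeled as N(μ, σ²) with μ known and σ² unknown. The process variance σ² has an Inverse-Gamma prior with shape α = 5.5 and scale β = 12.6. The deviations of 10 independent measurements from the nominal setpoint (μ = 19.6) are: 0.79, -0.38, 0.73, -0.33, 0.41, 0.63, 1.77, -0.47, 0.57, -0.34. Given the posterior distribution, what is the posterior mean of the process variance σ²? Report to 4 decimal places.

With known mean μ and an Inverse-Gamma(α, β) prior on σ², the Normal likelihood is conjugate: posterior is Inv-Gamma(α + n/2, β + Σ(xᵢ−μ)²/2).
Σ(xᵢ−μ)² = (0.79)² + (-0.38)² + (0.73)² + (-0.33)² + (0.41)² + (0.63)² + (1.77)² + (-0.47)² + (0.57)² + (-0.34)² = 5.7696.
Posterior: Inv-Gamma(5.5 + 10/2, 12.6 + 5.7696/2) = Inv-Gamma(10.50, 15.48480).
E[σ²|data] = β/(α−1) = 15.48480/9.50 = 1.6300.

1.6300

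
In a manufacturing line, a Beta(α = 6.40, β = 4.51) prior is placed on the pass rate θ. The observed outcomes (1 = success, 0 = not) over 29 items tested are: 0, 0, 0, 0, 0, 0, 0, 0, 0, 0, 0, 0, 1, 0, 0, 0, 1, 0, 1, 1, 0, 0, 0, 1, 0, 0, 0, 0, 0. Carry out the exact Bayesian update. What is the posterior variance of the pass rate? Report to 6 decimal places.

The Beta prior is conjugate to a Binomial/Bernoulli likelihood; the update adds successes to α and failures to β.
Posterior: Beta(α+k, β+n−k) = Beta(6.40+5, 4.51+24) = Beta(11.40, 28.51).
Var = αβ/((α+β)²(α+β+1)) = 11.40·28.51/(39.91²·40.91) = 0.004988.

0.004988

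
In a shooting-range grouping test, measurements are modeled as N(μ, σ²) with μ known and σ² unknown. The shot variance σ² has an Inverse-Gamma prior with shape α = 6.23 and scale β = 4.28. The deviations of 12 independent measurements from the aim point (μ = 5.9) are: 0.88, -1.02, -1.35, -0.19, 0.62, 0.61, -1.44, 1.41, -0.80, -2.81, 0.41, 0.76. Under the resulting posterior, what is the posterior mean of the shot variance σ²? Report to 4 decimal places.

1.1725

With known mean μ and an Inverse-Gamma(α, β) prior on σ², the Normal likelihood is conjugate: posterior is Inv-Gamma(α + n/2, β + Σ(xᵢ−μ)²/2).
Σ(xᵢ−μ)² = (0.88)² + (-1.02)² + (-1.35)² + (-0.19)² + (0.62)² + (0.61)² + (-1.44)² + (1.41)² + (-0.80)² + (-2.81)² + (0.41)² + (0.76)² = 17.7734.
Posterior: Inv-Gamma(6.23 + 12/2, 4.28 + 17.7734/2) = Inv-Gamma(12.23, 13.16670).
E[σ²|data] = β/(α−1) = 13.16670/11.23 = 1.1725.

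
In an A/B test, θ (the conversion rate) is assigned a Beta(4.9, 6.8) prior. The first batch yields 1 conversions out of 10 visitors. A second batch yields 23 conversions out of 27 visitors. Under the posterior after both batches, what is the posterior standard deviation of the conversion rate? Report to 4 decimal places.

0.0697

The Beta prior is conjugate to a Binomial/Bernoulli likelihood; the update adds successes to α and failures to β.
After batch 1: Beta(4.9+1, 6.8+9) = Beta(5.9, 15.8).
After batch 2: Beta(5.9+23, 15.8+4) = Beta(28.9, 19.8).
Var = αβ/((α+β)²(α+β+1)) = 28.9·19.8/(48.7²·49.7) = 0.00485455; SD = √0.00485455 = 0.0697.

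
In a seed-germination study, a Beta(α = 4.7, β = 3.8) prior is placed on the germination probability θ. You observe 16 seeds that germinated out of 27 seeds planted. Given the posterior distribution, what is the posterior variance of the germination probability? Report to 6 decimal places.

0.006660

The Beta prior is conjugate to a Binomial/Bernoulli likelihood; the update adds successes to α and failures to β.
Posterior: Beta(α+k, β+n−k) = Beta(4.7+16, 3.8+11) = Beta(20.7, 14.8).
Var = αβ/((α+β)²(α+β+1)) = 20.7·14.8/(35.5²·36.5) = 0.006660.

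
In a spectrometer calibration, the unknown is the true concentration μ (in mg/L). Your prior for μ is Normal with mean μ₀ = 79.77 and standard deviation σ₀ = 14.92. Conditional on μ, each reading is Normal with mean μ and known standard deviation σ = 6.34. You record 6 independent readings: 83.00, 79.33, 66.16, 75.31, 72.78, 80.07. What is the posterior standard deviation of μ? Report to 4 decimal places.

For Normal data with known variance σ², a Normal(μ₀, σ₀²) prior on μ is conjugate. Posterior precision = 1/σ₀² + n/σ²; posterior mean is the precision-weighted average of μ₀ and x̄.
σ₀² = 14.92² = 222.6064, σ² = 6.34² = 40.1956; σ² + n·σ₀² = 40.1956 + 6·222.6064 = 1375.834.
Posterior precision = 1/σ₀² + n/σ² = 1/222.6064 + 6/40.1956 = (σ² + n·σ₀²)/(σ₀²σ²) = 1375.834/(222.6064·40.1956); posterior variance σₙ² = σ₀²σ²/(σ² + n·σ₀²) = 222.6064·40.1956/1375.834 = 6.503545.
Posterior SD = √σₙ² = √(222.6064·40.1956/1375.834) = 2.5502.

2.5502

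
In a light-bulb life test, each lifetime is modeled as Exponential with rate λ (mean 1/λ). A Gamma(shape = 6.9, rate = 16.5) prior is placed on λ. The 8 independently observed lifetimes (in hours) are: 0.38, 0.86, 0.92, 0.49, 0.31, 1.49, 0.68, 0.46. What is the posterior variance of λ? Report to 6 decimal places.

With a Gamma(shape α, rate β) prior on the exponential rate λ, the posterior after n observations with total T = Σxᵢ is Gamma(α+n, β+T).
Sum of observations T = 5.59 hours; n = 8.
Posterior: Gamma(6.9+8, 16.5+5.59) = Gamma(14.9, 22.09).
Var = α/β² = 0.030535.

0.030535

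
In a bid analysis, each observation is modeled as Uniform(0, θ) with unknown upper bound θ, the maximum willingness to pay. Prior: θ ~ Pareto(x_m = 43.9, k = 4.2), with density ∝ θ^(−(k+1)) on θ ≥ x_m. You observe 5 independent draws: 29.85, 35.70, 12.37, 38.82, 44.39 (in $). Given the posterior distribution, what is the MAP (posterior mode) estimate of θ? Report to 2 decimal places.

A Pareto(scale x_m, shape k) prior on the upper bound θ of Uniform(0, θ) is conjugate: posterior is Pareto(max(x_m, max xᵢ), k + n).
Sample maximum = 44.39; prior scale x_m = 43.9 → posterior scale = max = 44.39.
Posterior shape = 4.2 + 5 = 9.2.
The Pareto density is decreasing on [x_m, ∞), so the mode is x_m = 44.39.

44.39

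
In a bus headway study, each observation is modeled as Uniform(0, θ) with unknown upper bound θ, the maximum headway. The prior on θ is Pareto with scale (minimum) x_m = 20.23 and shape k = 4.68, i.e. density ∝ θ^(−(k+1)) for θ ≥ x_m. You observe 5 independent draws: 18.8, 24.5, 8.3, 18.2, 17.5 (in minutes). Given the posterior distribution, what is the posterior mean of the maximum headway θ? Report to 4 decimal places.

A Pareto(scale x_m, shape k) prior on the upper bound θ of Uniform(0, θ) is conjugate: posterior is Pareto(max(x_m, max xᵢ), k + n).
Sample maximum = 24.5; prior scale x_m = 20.23 → posterior scale = max = 24.50.
Posterior shape = 4.68 + 5 = 9.68.
E[θ|data] = k·x_m/(k−1) = 9.68·24.50/8.68 = 27.3226.

27.3226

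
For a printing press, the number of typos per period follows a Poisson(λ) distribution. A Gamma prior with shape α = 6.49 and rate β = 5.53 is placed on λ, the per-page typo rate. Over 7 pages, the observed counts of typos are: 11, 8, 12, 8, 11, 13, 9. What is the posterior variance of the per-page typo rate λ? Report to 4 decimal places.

With a Gamma(shape α, rate β) prior, the Poisson likelihood is conjugate: the posterior is Gamma(α + ΣXᵢ, β + n).
Sum of counts S = 72 over n = 7 pages.
Posterior: Gamma(α+S, β+n) = Gamma(6.49+72, 5.53+7) = Gamma(78.49, 12.53).
Var = α/β² = 78.49/12.53² = 0.4999.

0.4999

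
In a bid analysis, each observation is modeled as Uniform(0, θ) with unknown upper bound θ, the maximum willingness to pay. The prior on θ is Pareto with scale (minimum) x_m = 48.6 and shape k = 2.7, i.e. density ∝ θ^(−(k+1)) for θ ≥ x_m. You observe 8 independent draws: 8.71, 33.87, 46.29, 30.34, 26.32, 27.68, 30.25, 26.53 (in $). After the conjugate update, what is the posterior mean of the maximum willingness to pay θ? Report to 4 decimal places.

A Pareto(scale x_m, shape k) prior on the upper bound θ of Uniform(0, θ) is conjugate: posterior is Pareto(max(x_m, max xᵢ), k + n).
Sample maximum = 46.29; prior scale x_m = 48.6 → posterior scale = max = 48.60.
Posterior shape = 2.7 + 8 = 10.7.
E[θ|data] = k·x_m/(k−1) = 10.7·48.60/9.7 = 53.6103.

53.6103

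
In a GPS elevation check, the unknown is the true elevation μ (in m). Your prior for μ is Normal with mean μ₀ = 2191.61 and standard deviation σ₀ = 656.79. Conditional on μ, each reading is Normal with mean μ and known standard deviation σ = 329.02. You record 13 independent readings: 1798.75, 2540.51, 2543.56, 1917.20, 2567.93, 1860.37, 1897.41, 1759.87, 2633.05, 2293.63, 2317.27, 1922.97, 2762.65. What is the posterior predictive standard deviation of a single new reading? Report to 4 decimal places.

341.2092

For Normal data with known variance σ², a Normal(μ₀, σ₀²) prior on μ is conjugate. Posterior precision = 1/σ₀² + n/σ²; posterior mean is the precision-weighted average of μ₀ and x̄.
σ₀² = 656.79² = 431373.1041, σ² = 329.02² = 108254.1604; σ² + n·σ₀² = 108254.1604 + 13·431373.1041 = 5716104.5137.
Posterior precision = 1/σ₀² + n/σ² = 1/431373.1041 + 13/108254.1604 = (σ² + n·σ₀²)/(σ₀²σ²) = 5716104.5137/(431373.1041·108254.1604); posterior variance σₙ² = σ₀²σ²/(σ² + n·σ₀²) = 431373.1041·108254.1604/5716104.5137 = 8169.538029.
Predictive variance for one new observation = σₙ² + σ² = 431373.1041·108254.1604/5716104.5137 + 108254.1604 = σ²·(σ₀² + 5716104.5137)/5716104.5137 = 108254.1604·6147477.6178/5716104.5137 = 116423.698429; SD = √(108254.1604·6147477.6178/5716104.5137) = 341.2092.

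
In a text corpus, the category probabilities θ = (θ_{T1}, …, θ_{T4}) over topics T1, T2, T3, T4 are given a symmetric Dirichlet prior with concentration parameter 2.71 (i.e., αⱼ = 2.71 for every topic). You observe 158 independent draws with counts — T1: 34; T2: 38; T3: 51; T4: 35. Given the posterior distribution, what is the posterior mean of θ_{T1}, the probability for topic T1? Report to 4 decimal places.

0.2174

The Dirichlet prior is conjugate to the Multinomial likelihood: each posterior αⱼ = prior αⱼ + observed count nⱼ.
Posterior concentration: (36.71, 40.71, 53.71, 37.71), total = 168.84.
E[θ_{T1}|data] = α_{T1}/Σα = 36.71/168.84 = 0.2174.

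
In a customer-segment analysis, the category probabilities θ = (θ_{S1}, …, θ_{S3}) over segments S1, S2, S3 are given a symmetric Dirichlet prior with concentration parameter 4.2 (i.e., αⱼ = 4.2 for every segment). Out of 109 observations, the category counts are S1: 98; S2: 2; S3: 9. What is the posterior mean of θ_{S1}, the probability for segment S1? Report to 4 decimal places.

The Dirichlet prior is conjugate to the Multinomial likelihood: each posterior αⱼ = prior αⱼ + observed count nⱼ.
Posterior concentration: (102.2, 6.2, 13.2), total = 121.6.
E[θ_{S1}|data] = α_{S1}/Σα = 102.2/121.6 = 0.8405.

0.8405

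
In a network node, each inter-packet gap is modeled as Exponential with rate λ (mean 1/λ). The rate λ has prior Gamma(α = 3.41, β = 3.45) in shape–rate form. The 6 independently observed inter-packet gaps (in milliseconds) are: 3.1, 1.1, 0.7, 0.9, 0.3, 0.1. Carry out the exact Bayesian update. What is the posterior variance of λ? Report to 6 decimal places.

0.101050

With a Gamma(shape α, rate β) prior on the exponential rate λ, the posterior after n observations with total T = Σxᵢ is Gamma(α+n, β+T).
Sum of observations T = 6.2 milliseconds; n = 6.
Posterior: Gamma(3.41+6, 3.45+6.2) = Gamma(9.41, 9.65).
Var = α/β² = 0.101050.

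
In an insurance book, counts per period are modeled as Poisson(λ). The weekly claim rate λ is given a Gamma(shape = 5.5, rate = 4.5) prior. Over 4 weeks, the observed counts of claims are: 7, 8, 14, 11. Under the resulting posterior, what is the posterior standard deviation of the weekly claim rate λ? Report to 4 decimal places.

0.7936

With a Gamma(shape α, rate β) prior, the Poisson likelihood is conjugate: the posterior is Gamma(α + ΣXᵢ, β + n).
Sum of counts S = 40 over n = 4 weeks.
Posterior: Gamma(α+S, β+n) = Gamma(5.5+40, 4.5+4) = Gamma(45.5, 8.5).
SD = √α/β = √45.5/8.5 = 0.7936.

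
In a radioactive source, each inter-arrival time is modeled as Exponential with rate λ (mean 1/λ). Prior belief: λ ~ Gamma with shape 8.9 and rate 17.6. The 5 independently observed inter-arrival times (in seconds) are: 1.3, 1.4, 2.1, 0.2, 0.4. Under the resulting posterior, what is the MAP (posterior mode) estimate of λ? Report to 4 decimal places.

0.5609

With a Gamma(shape α, rate β) prior on the exponential rate λ, the posterior after n observations with total T = Σxᵢ is Gamma(α+n, β+T).
Sum of observations T = 5.4 seconds; n = 5.
Posterior: Gamma(8.9+5, 17.6+5.4) = Gamma(13.9, 23.0).
Mode = (α−1)/β = 0.5609.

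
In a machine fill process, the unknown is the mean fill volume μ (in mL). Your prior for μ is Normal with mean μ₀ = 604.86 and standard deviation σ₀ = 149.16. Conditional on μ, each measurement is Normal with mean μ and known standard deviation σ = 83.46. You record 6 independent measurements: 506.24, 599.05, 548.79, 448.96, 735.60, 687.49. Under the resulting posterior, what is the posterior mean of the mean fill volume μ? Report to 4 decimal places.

588.5399

For Normal data with known variance σ², a Normal(μ₀, σ₀²) prior on μ is conjugate. Posterior precision = 1/σ₀² + n/σ²; posterior mean is the precision-weighted average of μ₀ and x̄.
Σxᵢ = 506.24 + 599.05 + 548.79 + 448.96 + 735.60 + 687.49 = 3526.13, so n·x̄ = 3526.13.
σ₀² = 149.16² = 22248.7056, σ² = 83.46² = 6965.5716; σ² + n·σ₀² = 6965.5716 + 6·22248.7056 = 140457.8052.
Posterior mean = (μ₀/σ₀² + n·x̄/σ²)/(1/σ₀² + n/σ²) = (σ²·μ₀ + σ₀²·n·x̄)/(σ² + n·σ₀²) = (6965.5716·604.86 + 22248.7056·3526.13)/140457.8052 = 82665023.915304/140457.8052 = 588.5399.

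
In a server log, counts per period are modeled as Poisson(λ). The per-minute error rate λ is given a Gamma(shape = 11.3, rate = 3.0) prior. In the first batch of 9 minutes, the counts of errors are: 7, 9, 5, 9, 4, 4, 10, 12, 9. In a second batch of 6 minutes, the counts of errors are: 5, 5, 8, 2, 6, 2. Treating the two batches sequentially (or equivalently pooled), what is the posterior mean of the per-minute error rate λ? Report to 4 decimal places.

6.0167

With a Gamma(shape α, rate β) prior, the Poisson likelihood is conjugate: the posterior is Gamma(α + ΣXᵢ, β + n).
Batch 1: sum of counts S = 69 over n = 9 minutes.
After batch 1: Gamma(α+S, β+n) = Gamma(11.3+69, 3.0+9) = Gamma(80.3, 12.0).
Batch 2: sum of counts S = 28 over n = 6 minutes.
After batch 2: Gamma(α+S, β+n) = Gamma(80.3+28, 12.0+6) = Gamma(108.3, 18.0).
Posterior mean = α/β = 108.3/18.0 = 6.0167.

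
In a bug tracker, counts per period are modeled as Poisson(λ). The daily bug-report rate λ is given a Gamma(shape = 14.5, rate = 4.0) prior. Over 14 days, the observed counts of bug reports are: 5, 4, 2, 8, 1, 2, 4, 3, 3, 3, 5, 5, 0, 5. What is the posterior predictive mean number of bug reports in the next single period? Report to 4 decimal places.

3.5833

With a Gamma(shape α, rate β) prior, the Poisson likelihood is conjugate: the posterior is Gamma(α + ΣXᵢ, β + n).
Sum of counts S = 50 over n = 14 days.
Posterior: Gamma(α+S, β+n) = Gamma(14.5+50, 4.0+14) = Gamma(64.5, 18.0).
The predictive distribution for one future period is NegBinom with mean α/β = 3.5833.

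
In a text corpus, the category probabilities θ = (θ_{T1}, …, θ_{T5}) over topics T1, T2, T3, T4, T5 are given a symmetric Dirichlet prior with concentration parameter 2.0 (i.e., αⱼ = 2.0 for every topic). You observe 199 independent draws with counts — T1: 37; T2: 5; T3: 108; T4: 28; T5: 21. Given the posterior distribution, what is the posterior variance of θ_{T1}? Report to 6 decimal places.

The Dirichlet prior is conjugate to the Multinomial likelihood: each posterior αⱼ = prior αⱼ + observed count nⱼ.
Posterior concentration: (39.0, 7.0, 110.0, 30.0, 23.0), total = 209.0.
Var[θ_j] = α_j(Σα−α_j)/((Σα)²(Σα+1)) = 39.0·170.0/(209.0²·210.0) = 0.000723.

0.000723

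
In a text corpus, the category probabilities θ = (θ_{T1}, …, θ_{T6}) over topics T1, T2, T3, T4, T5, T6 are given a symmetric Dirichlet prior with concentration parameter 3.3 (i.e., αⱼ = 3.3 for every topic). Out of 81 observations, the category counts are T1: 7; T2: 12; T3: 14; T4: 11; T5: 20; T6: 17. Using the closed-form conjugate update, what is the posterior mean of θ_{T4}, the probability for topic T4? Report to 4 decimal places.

0.1419

The Dirichlet prior is conjugate to the Multinomial likelihood: each posterior αⱼ = prior αⱼ + observed count nⱼ.
Posterior concentration: (10.3, 15.3, 17.3, 14.3, 23.3, 20.3), total = 100.8.
E[θ_{T4}|data] = α_{T4}/Σα = 14.3/100.8 = 0.1419.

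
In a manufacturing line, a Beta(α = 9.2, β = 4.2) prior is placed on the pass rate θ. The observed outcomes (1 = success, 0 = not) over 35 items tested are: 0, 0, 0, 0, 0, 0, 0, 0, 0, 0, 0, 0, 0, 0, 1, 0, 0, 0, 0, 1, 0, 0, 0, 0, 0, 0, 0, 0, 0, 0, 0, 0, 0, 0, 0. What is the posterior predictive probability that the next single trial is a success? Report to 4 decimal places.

The Beta prior is conjugate to a Binomial/Bernoulli likelihood; the update adds successes to α and failures to β.
Posterior: Beta(α+k, β+n−k) = Beta(9.2+2, 4.2+33) = Beta(11.2, 37.2).
For a single future Bernoulli trial, P(success | data) = α/(α+β) = 0.2314.

0.2314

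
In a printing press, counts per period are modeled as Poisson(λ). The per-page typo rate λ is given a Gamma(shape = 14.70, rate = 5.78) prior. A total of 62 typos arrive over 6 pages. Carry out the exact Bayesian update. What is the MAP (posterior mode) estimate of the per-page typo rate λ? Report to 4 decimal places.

With a Gamma(shape α, rate β) prior, the Poisson likelihood is conjugate: the posterior is Gamma(α + ΣXᵢ, β + n).
Posterior: Gamma(α+S, β+n) = Gamma(14.70+62, 5.78+6) = Gamma(76.70, 11.78).
Mode of Gamma(α,β) for α≥1 is (α−1)/β = 75.70/11.78 = 6.4261.

6.4261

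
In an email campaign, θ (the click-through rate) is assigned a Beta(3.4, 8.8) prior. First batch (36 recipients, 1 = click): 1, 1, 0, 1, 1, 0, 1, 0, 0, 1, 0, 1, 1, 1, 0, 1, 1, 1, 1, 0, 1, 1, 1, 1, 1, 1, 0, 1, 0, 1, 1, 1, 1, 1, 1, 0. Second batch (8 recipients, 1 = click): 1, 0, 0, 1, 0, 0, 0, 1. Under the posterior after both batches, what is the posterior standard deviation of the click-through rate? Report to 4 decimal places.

0.0653

The Beta prior is conjugate to a Binomial/Bernoulli likelihood; the update adds successes to α and failures to β.
After batch 1: Beta(3.4+26, 8.8+10) = Beta(29.4, 18.8).
After batch 2: Beta(29.4+3, 18.8+5) = Beta(32.4, 23.8).
Var = αβ/((α+β)²(α+β+1)) = 32.4·23.8/(56.2²·57.2) = 0.00426828; SD = √0.00426828 = 0.0653.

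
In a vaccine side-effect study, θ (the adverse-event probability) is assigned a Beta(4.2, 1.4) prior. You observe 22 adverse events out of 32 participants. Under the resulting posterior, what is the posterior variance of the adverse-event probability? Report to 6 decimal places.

The Beta prior is conjugate to a Binomial/Bernoulli likelihood; the update adds successes to α and failures to β.
Posterior: Beta(α+k, β+n−k) = Beta(4.2+22, 1.4+10) = Beta(26.2, 11.4).
Var = αβ/((α+β)²(α+β+1)) = 26.2·11.4/(37.6²·38.6) = 0.005473.

0.005473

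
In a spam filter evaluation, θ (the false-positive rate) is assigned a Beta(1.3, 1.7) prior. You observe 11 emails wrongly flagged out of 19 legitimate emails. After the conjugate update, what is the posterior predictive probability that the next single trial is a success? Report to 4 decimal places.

0.5591

The Beta prior is conjugate to a Binomial/Bernoulli likelihood; the update adds successes to α and failures to β.
Posterior: Beta(α+k, β+n−k) = Beta(1.3+11, 1.7+8) = Beta(12.3, 9.7).
For a single future Bernoulli trial, P(success | data) = α/(α+β) = 0.5591.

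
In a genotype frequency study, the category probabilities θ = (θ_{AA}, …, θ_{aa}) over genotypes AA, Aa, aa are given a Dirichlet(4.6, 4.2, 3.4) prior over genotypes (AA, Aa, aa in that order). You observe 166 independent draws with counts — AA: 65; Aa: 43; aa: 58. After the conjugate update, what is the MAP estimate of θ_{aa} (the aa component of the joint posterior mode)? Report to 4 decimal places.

The Dirichlet prior is conjugate to the Multinomial likelihood: each posterior αⱼ = prior αⱼ + observed count nⱼ.
Posterior concentration: (69.6, 47.2, 61.4), total = 178.2.
Joint mode component: (α_{aa}−1)/(Σα−K) = 60.4/175.2 = 0.3447.

0.3447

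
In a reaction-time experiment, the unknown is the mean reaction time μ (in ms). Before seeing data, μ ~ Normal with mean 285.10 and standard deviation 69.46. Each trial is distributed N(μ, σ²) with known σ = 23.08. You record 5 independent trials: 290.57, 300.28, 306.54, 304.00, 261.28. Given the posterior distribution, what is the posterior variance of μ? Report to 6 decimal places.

104.235584

For Normal data with known variance σ², a Normal(μ₀, σ₀²) prior on μ is conjugate. Posterior precision = 1/σ₀² + n/σ²; posterior mean is the precision-weighted average of μ₀ and x̄.
σ₀² = 69.46² = 4824.6916, σ² = 23.08² = 532.6864; σ² + n·σ₀² = 532.6864 + 5·4824.6916 = 24656.1444.
Posterior precision = 1/σ₀² + n/σ² = 1/4824.6916 + 5/532.6864 = (σ² + n·σ₀²)/(σ₀²σ²) = 24656.1444/(4824.6916·532.6864); posterior variance σₙ² = σ₀²σ²/(σ² + n·σ₀²) = 4824.6916·532.6864/24656.1444 = 104.235584.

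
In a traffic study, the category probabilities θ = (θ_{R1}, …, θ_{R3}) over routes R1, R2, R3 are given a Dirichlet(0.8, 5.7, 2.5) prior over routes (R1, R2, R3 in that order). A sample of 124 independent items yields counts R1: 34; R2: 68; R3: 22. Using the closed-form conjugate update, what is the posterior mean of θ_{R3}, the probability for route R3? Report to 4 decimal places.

0.1842

The Dirichlet prior is conjugate to the Multinomial likelihood: each posterior αⱼ = prior αⱼ + observed count nⱼ.
Posterior concentration: (34.8, 73.7, 24.5), total = 133.0.
E[θ_{R3}|data] = α_{R3}/Σα = 24.5/133.0 = 0.1842.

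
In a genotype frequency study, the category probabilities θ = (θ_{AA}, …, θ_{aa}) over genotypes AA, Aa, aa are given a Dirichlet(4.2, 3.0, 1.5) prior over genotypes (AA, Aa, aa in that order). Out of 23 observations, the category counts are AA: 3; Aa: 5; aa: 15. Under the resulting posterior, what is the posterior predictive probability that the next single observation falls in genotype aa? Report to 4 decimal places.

The Dirichlet prior is conjugate to the Multinomial likelihood: each posterior αⱼ = prior αⱼ + observed count nⱼ.
Posterior concentration: (7.2, 8.0, 16.5), total = 31.7.
P(next = aa | data) = α_{aa}/Σα = 0.5205.

0.5205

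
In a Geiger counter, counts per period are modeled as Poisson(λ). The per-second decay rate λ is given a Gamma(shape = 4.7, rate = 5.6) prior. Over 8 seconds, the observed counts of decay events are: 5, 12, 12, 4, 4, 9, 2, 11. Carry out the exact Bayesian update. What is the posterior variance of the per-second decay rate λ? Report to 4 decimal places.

With a Gamma(shape α, rate β) prior, the Poisson likelihood is conjugate: the posterior is Gamma(α + ΣXᵢ, β + n).
Sum of counts S = 59 over n = 8 seconds.
Posterior: Gamma(α+S, β+n) = Gamma(4.7+59, 5.6+8) = Gamma(63.7, 13.6).
Var = α/β² = 63.7/13.6² = 0.3444.

0.3444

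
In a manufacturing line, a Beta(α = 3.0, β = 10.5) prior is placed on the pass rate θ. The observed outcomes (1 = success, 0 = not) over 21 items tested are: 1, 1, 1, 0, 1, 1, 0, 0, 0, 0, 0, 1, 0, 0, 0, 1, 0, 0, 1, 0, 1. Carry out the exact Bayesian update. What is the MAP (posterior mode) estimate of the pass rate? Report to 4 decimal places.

0.3385

The Beta prior is conjugate to a Binomial/Bernoulli likelihood; the update adds successes to α and failures to β.
Posterior: Beta(α+k, β+n−k) = Beta(3.0+9, 10.5+12) = Beta(12.0, 22.5).
Mode of Beta(a,b) for a,b>1 is (a−1)/(a+b−2) = 11.0/32.5 = 0.3385.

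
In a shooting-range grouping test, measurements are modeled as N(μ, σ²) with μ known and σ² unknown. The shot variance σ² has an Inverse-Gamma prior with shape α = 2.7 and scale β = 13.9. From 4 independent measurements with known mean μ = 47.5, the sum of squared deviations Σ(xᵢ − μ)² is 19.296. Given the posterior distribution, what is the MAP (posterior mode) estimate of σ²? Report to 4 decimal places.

With known mean μ and an Inverse-Gamma(α, β) prior on σ², the Normal likelihood is conjugate: posterior is Inv-Gamma(α + n/2, β + Σ(xᵢ−μ)²/2).
Posterior: Inv-Gamma(2.7 + 4/2, 13.9 + 19.296/2) = Inv-Gamma(4.70, 23.5480).
Mode = β/(α+1) = 23.5480/5.70 = 4.1312.

4.1312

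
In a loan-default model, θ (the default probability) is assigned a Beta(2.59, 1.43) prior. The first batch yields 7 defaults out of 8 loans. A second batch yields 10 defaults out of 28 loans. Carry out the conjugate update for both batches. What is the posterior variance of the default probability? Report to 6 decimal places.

0.006092

The Beta prior is conjugate to a Binomial/Bernoulli likelihood; the update adds successes to α and failures to β.
After batch 1: Beta(2.59+7, 1.43+1) = Beta(9.59, 2.43).
After batch 2: Beta(9.59+10, 2.43+18) = Beta(19.59, 20.43).
Var = αβ/((α+β)²(α+β+1)) = 19.59·20.43/(40.02²·41.02) = 0.006092.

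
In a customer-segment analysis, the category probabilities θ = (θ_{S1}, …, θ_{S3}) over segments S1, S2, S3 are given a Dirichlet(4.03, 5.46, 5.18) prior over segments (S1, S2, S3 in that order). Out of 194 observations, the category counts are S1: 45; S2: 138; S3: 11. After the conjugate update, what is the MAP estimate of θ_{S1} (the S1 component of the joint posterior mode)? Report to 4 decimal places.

0.2335

The Dirichlet prior is conjugate to the Multinomial likelihood: each posterior αⱼ = prior αⱼ + observed count nⱼ.
Posterior concentration: (49.03, 143.46, 16.18), total = 208.67.
Joint mode component: (α_{S1}−1)/(Σα−K) = 48.03/205.67 = 0.2335.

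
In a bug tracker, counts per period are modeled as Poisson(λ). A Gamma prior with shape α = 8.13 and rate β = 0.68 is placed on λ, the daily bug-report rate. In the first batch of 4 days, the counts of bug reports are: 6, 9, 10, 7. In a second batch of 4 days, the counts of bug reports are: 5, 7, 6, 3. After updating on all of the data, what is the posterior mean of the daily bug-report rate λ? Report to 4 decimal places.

With a Gamma(shape α, rate β) prior, the Poisson likelihood is conjugate: the posterior is Gamma(α + ΣXᵢ, β + n).
Batch 1: sum of counts S = 32 over n = 4 days.
After batch 1: Gamma(α+S, β+n) = Gamma(8.13+32, 0.68+4) = Gamma(40.13, 4.68).
Batch 2: sum of counts S = 21 over n = 4 days.
After batch 2: Gamma(α+S, β+n) = Gamma(40.13+21, 4.68+4) = Gamma(61.13, 8.68).
Posterior mean = α/β = 61.13/8.68 = 7.0426.

7.0426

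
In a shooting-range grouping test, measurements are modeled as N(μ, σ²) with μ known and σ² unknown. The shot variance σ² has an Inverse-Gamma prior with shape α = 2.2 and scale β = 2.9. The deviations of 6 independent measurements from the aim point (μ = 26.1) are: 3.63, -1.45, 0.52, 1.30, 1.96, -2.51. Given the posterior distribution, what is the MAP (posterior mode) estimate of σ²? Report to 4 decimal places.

With known mean μ and an Inverse-Gamma(α, β) prior on σ², the Normal likelihood is conjugate: posterior is Inv-Gamma(α + n/2, β + Σ(xᵢ−μ)²/2).
Σ(xᵢ−μ)² = (3.63)² + (-1.45)² + (0.52)² + (1.30)² + (1.96)² + (-2.51)² = 27.3815.
Posterior: Inv-Gamma(2.2 + 6/2, 2.9 + 27.3815/2) = Inv-Gamma(5.20, 16.59075).
Mode = β/(α+1) = 16.59075/6.20 = 2.6759.

2.6759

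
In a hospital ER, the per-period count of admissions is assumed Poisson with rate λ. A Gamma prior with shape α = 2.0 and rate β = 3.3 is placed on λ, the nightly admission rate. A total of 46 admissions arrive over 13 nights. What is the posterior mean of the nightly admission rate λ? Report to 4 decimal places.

With a Gamma(shape α, rate β) prior, the Poisson likelihood is conjugate: the posterior is Gamma(α + ΣXᵢ, β + n).
Posterior: Gamma(α+S, β+n) = Gamma(2.0+46, 3.3+13) = Gamma(48.0, 16.3).
Posterior mean = α/β = 48.0/16.3 = 2.9448.

2.9448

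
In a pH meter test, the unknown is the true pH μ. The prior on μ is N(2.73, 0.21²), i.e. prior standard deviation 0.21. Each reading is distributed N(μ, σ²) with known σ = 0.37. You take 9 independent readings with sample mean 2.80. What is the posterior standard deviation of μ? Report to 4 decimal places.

For Normal data with known variance σ², a Normal(μ₀, σ₀²) prior on μ is conjugate. Posterior precision = 1/σ₀² + n/σ²; posterior mean is the precision-weighted average of μ₀ and x̄.
σ₀² = 0.21² = 0.0441, σ² = 0.37² = 0.1369; σ² + n·σ₀² = 0.1369 + 9·0.0441 = 0.5338.
Posterior precision = 1/σ₀² + n/σ² = 1/0.0441 + 9/0.1369 = (σ² + n·σ₀²)/(σ₀²σ²) = 0.5338/(0.0441·0.1369); posterior variance σₙ² = σ₀²σ²/(σ² + n·σ₀²) = 0.0441·0.1369/0.5338 = 0.011310.
Posterior SD = √σₙ² = √(0.0441·0.1369/0.5338) = 0.1063.

0.1063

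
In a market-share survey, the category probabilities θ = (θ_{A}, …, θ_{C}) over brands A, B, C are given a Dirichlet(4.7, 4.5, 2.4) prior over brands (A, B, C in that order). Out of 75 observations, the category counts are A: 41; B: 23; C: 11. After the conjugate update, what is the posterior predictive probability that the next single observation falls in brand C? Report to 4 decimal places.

0.1547

The Dirichlet prior is conjugate to the Multinomial likelihood: each posterior αⱼ = prior αⱼ + observed count nⱼ.
Posterior concentration: (45.7, 27.5, 13.4), total = 86.6.
P(next = C | data) = α_{C}/Σα = 0.1547.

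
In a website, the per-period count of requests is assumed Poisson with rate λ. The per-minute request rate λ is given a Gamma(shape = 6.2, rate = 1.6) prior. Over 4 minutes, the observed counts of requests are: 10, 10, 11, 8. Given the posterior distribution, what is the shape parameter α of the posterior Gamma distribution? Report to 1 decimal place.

45.2

With a Gamma(shape α, rate β) prior, the Poisson likelihood is conjugate: the posterior is Gamma(α + ΣXᵢ, β + n).
Sum of counts S = 39 over n = 4 minutes.
Posterior: Gamma(α+S, β+n) = Gamma(6.2+39, 1.6+4) = Gamma(45.2, 5.6).
Posterior α = 45.2.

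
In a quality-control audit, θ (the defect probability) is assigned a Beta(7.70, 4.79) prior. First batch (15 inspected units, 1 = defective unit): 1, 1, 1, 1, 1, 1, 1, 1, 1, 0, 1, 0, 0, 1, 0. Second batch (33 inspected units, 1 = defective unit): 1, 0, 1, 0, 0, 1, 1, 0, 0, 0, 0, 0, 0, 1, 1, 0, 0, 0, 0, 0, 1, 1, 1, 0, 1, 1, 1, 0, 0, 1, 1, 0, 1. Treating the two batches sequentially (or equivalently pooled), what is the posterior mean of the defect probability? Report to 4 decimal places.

0.5571

The Beta prior is conjugate to a Binomial/Bernoulli likelihood; the update adds successes to α and failures to β.
After batch 1: Beta(7.70+11, 4.79+4) = Beta(18.70, 8.79).
After batch 2: Beta(18.70+15, 8.79+18) = Beta(33.70, 26.79).
Posterior mean = α/(α+β) = 33.70/60.49 = 0.5571.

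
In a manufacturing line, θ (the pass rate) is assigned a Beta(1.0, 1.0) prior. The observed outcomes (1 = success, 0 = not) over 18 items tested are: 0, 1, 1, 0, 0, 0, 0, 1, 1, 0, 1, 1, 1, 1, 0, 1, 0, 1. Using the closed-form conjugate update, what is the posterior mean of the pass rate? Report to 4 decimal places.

0.5500

The Beta prior is conjugate to a Binomial/Bernoulli likelihood; the update adds successes to α and failures to β.
Posterior: Beta(α+k, β+n−k) = Beta(1.0+10, 1.0+8) = Beta(11.0, 9.0).
Posterior mean = α/(α+β) = 11.0/20.0 = 0.5500.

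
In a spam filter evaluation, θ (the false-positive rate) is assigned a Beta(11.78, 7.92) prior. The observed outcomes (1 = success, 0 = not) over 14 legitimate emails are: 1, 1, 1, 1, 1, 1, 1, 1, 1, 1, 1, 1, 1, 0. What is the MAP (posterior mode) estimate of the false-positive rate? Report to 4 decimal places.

The Beta prior is conjugate to a Binomial/Bernoulli likelihood; the update adds successes to α and failures to β.
Posterior: Beta(α+k, β+n−k) = Beta(11.78+13, 7.92+1) = Beta(24.78, 8.92).
Mode of Beta(a,b) for a,b>1 is (a−1)/(a+b−2) = 23.78/31.70 = 0.7502.

0.7502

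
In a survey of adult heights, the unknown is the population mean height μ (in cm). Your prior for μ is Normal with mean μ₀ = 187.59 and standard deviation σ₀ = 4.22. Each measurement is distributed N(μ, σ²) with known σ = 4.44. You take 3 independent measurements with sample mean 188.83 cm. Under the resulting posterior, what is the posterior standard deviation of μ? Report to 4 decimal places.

2.1909

For Normal data with known variance σ², a Normal(μ₀, σ₀²) prior on μ is conjugate. Posterior precision = 1/σ₀² + n/σ²; posterior mean is the precision-weighted average of μ₀ and x̄.
σ₀² = 4.22² = 17.8084, σ² = 4.44² = 19.7136; σ² + n·σ₀² = 19.7136 + 3·17.8084 = 73.1388.
Posterior precision = 1/σ₀² + n/σ² = 1/17.8084 + 3/19.7136 = (σ² + n·σ₀²)/(σ₀²σ²) = 73.1388/(17.8084·19.7136); posterior variance σₙ² = σ₀²σ²/(σ² + n·σ₀²) = 17.8084·19.7136/73.1388 = 4.800020.
Posterior SD = √σₙ² = √(17.8084·19.7136/73.1388) = 2.1909.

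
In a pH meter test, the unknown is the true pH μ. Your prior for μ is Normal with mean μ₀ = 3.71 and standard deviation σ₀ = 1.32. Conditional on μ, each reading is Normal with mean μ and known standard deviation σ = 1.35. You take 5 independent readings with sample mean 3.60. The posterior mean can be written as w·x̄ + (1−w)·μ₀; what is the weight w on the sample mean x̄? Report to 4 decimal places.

For Normal data with known variance σ², a Normal(μ₀, σ₀²) prior on μ is conjugate. Posterior precision = 1/σ₀² + n/σ²; posterior mean is the precision-weighted average of μ₀ and x̄.
σ₀² = 1.32² = 1.7424, σ² = 1.35² = 1.8225. Prior precision 1/σ₀² = 1/1.7424; data precision n/σ² = 5/1.8225.
w = (n/σ²)/(1/σ₀² + n/σ²) = n·σ₀²/(σ² + n·σ₀²) = 5·1.7424/(1.8225 + 5·1.7424) = 8.712/10.5345 = 0.8270.

0.8270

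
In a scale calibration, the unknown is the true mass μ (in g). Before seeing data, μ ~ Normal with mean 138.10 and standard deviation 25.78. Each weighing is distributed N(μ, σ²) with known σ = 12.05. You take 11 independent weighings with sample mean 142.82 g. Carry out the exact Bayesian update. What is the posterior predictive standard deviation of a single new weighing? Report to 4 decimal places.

For Normal data with known variance σ², a Normal(μ₀, σ₀²) prior on μ is conjugate. Posterior precision = 1/σ₀² + n/σ²; posterior mean is the precision-weighted average of μ₀ and x̄.
σ₀² = 25.78² = 664.6084, σ² = 12.05² = 145.2025; σ² + n·σ₀² = 145.2025 + 11·664.6084 = 7455.8949.
Posterior precision = 1/σ₀² + n/σ² = 1/664.6084 + 11/145.2025 = (σ² + n·σ₀²)/(σ₀²σ²) = 7455.8949/(664.6084·145.2025); posterior variance σₙ² = σ₀²σ²/(σ² + n·σ₀²) = 664.6084·145.2025/7455.8949 = 12.943155.
Predictive variance for one new observation = σₙ² + σ² = 664.6084·145.2025/7455.8949 + 145.2025 = σ²·(σ₀² + 7455.8949)/7455.8949 = 145.2025·8120.5033/7455.8949 = 158.145655; SD = √(145.2025·8120.5033/7455.8949) = 12.5756.

12.5756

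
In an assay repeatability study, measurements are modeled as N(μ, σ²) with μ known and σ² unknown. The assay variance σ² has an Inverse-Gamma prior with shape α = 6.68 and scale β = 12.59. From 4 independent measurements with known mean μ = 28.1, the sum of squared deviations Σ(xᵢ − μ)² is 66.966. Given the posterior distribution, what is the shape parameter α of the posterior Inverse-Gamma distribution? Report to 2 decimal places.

With known mean μ and an Inverse-Gamma(α, β) prior on σ², the Normal likelihood is conjugate: posterior is Inv-Gamma(α + n/2, β + Σ(xᵢ−μ)²/2).
Posterior: Inv-Gamma(6.68 + 4/2, 12.59 + 66.966/2) = Inv-Gamma(8.68, 46.0730).
Posterior α = 8.68.

8.68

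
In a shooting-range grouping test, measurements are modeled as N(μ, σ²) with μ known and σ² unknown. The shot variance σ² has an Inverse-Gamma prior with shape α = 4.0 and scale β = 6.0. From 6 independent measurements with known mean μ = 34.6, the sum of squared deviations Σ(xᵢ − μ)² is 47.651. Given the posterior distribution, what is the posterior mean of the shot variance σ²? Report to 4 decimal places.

With known mean μ and an Inverse-Gamma(α, β) prior on σ², the Normal likelihood is conjugate: posterior is Inv-Gamma(α + n/2, β + Σ(xᵢ−μ)²/2).
Posterior: Inv-Gamma(4.0 + 6/2, 6.0 + 47.651/2) = Inv-Gamma(7.00, 29.8255).
E[σ²|data] = β/(α−1) = 29.8255/6.00 = 4.9709.

4.9709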